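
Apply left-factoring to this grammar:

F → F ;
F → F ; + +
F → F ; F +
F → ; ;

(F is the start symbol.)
F → F ; F'
F' → ε
F' → + +
F' → F +
F → ; ;

Left-factoring transforms A → αβ₁ | αβ₂ into A → αA' and A' → β₁ | β₂
(α is the longest common prefix among the alternatives). Repeat until
no nonterminal has two alternatives with a common prefix.

Round 1: F has alternatives sharing prefix 'F ;'. Introduce F': F → F ; F'
  Add: F' → ε
  Add: F' → + +
  Add: F' → F +

No remaining common prefixes — done.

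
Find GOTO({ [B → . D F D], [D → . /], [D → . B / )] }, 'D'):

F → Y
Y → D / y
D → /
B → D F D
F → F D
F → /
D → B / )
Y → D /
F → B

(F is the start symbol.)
{ [B → . D F D], [B → D . F D], [D → . /], [D → . B / )], [F → . /], [F → . B], [F → . F D], [F → . Y], [Y → . D / y], [Y → . D /] }

GOTO(I, 'D') = CLOSURE({ [A → αX.β] : [A → α.Xβ] ∈ I, X = 'D' })

Items with dot before 'D', with the dot advanced:
  [B → . D F D] → [B → D . F D]
Closure of the advanced items:
  [B → D . F D] has the dot before F: add [F → . Y], [F → . F D], [F → . /], [F → . B]
  [F → . Y] has the dot before Y: add [Y → . D / y], [Y → . D /]
  [F → . B] has the dot before B: add [B → . D F D]
  [Y → . D / y] has the dot before D: add [D → . /], [D → . B / )]

GOTO = { [B → . D F D], [B → D . F D], [D → . /], [D → . B / )], [F → . /], [F → . B], [F → . F D], [F → . Y], [Y → . D / y], [Y → . D /] }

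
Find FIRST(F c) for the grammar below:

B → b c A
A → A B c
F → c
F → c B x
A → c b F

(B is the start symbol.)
FIRST sets of the non-terminals involved (from the grammar, by fixed-point iteration):
  FIRST(F) = { 'c' }

To compute FIRST(F c), process the symbols left to right:
Symbol F is a non-terminal. Add FIRST(F) \ {ε} = { 'c' }
F is not nullable (ε ∉ FIRST(F)), so stop here.
FIRST(F c) = { 'c' }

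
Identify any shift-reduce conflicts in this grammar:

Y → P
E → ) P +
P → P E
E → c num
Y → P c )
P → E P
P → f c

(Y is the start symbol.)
Yes — I3: [Y → P .] vs [E → . ) P +]; I12: [P → E P .] vs [E → . ) P +]

Augment with Y' → Y and build the canonical LR(0) collection (I0 = CLOSURE({[Y' → . Y]}), then GOTO on every symbol after a dot until no new states appear). It has 15 states:
  I0: { [E → . ) P +], [E → . c num], [P → . E P], [P → . P E], [P → . f c], [Y → . P c )], [Y → . P], [Y' → . Y] }  — shift
  I1: { [E → ) . P +], [E → . ) P +], [E → . c num], [P → . E P], [P → . P E], [P → . f c] }  — shift
  I2: { [E → . ) P +], [E → . c num], [P → . E P], [P → . P E], [P → . f c], [P → E . P] }  — shift
  I3: { [E → . ) P +], [E → . c num], [P → P . E], [Y → P . c )], [Y → P .] }  — shift, reduce
  I4: { [Y' → Y .] }  — accept
  I5: { [E → c . num] }  — shift
  I6: { [P → f . c] }  — shift
  I7: { [P → f c .] }  — reduce
  I8: { [E → c num .] }  — reduce
  I9: { [P → P E .] }  — reduce
  I10: { [E → c . num], [Y → P c . )] }  — shift
  I11: { [Y → P c ) .] }  — reduce
  I12: { [E → . ) P +], [E → . c num], [P → E P .], [P → P . E] }  — shift, reduce
  I13: { [E → ) P . +], [E → . ) P +], [E → . c num], [P → P . E] }  — shift
  I14: { [E → ) P + .] }  — reduce

I3 contains reduce item [Y → P .] and shift items [E → . ) P +], [E → . c num], [Y → P . c )] — shift-reduce conflict.
I12 contains reduce item [P → E P .] and shift items [E → . ) P +], [E → . c num] — shift-reduce conflict.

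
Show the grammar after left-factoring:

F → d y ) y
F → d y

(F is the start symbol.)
Left-factoring transforms A → αβ₁ | αβ₂ into A → αA' and A' → β₁ | β₂
(α is the longest common prefix among the alternatives). Repeat until
no nonterminal has two alternatives with a common prefix.

Round 1: F has alternatives sharing prefix 'd y'. Introduce F': F → d y F'
  Add: F' → ) y
  Add: F' → ε

No remaining common prefixes — done.

Resulting grammar:
F → d y F'
F' → ) y
F' → ε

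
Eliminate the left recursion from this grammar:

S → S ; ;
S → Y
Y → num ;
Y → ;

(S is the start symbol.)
S → Y S'
S' → ; ; S'
S' → ε
Y → num ;
Y → ;

S is directly left-recursive. The standard transformation for
  A → A α₁ | ... | A α_m | β₁ | ... | β_n
is
  A  → β₁ A' | ... | β_n A'
  A' → α₁ A' | ... | α_m A' | ε

S → Y becomes S → Y S'
S → S ; ; becomes S' → ; ; S'
Add S' → ε

Productions for other non-terminals are unchanged:
  Y → num ;
  Y → ;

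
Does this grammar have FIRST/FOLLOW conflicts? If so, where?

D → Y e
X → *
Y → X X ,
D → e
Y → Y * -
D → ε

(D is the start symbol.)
No FIRST/FOLLOW conflicts.

A FIRST/FOLLOW conflict occurs when a non-terminal N has a nullable alternative N → β (β ⇒* ε) and another alternative N → α with FIRST(α) ∩ FOLLOW(N) ≠ ∅: on such a lookahead the parser cannot decide between expanding α and letting N vanish via β.

Nullable non-terminals: D.
FIRST sets used below: FIRST(Y) = { '*' }

D: nullable alternative(s) D → ε; FOLLOW(D) = { $ }
  D → Y e: FIRST \ {ε} = { '*' } — disjoint from FOLLOW(D)
  D → e: FIRST \ {ε} = { 'e' } — disjoint from FOLLOW(D)
  D → ε: FIRST \ {ε} = { } — this is the only nullable alternative, skip

X, Y have no nullable alternative, so no FIRST/FOLLOW check is needed there.

No FIRST/FOLLOW conflicts found.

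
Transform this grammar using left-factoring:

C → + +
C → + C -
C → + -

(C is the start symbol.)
Left-factoring transforms A → αβ₁ | αβ₂ into A → αA' and A' → β₁ | β₂
(α is the longest common prefix among the alternatives). Repeat until
no nonterminal has two alternatives with a common prefix.

Round 1: C has alternatives sharing prefix '+'. Introduce C': C → + C'
  Add: C' → +
  Add: C' → C -
  Add: C' → -

No remaining common prefixes — done.

Resulting grammar:
C → + C'
C' → +
C' → C -
C' → -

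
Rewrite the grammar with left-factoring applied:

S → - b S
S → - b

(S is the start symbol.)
S → - b S'
S' → S
S' → ε

Left-factoring transforms A → αβ₁ | αβ₂ into A → αA' and A' → β₁ | β₂
(α is the longest common prefix among the alternatives). Repeat until
no nonterminal has two alternatives with a common prefix.

Round 1: S has alternatives sharing prefix '- b'. Introduce S': S → - b S'
  Add: S' → S
  Add: S' → ε

No remaining common prefixes — done.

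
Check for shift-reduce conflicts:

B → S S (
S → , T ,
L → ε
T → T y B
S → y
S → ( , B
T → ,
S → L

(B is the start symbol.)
A shift-reduce conflict occurs when an LR(0) state has both:
  - a complete (reduce) item [A → α .] (dot at the end), and
  - a shift item [B → β . c γ] (dot before a terminal).

Augment with B' → B and build the canonical LR(0) collection (I0 = CLOSURE({[B' → . B]}), then GOTO on every symbol after a dot until no new states appear). It has 16 states:
  I0: { [B → . S S (], [B' → . B], [L → .], [S → . ( , B], [S → . , T ,], [S → . L], [S → . y] }  — shift, reduce
  I1: { [S → ( . , B] }  — shift
  I2: { [S → , . T ,], [T → . ,], [T → . T y B] }  — shift
  I3: { [B' → B .] }  — accept
  I4: { [S → L .] }  — reduce
  I5: { [B → S . S (], [L → .], [S → . ( , B], [S → . , T ,], [S → . L], [S → . y] }  — shift, reduce
  I6: { [S → y .] }  — reduce
  I7: { [B → S S . (] }  — shift
  I8: { [B → S S ( .] }  — reduce
  I9: { [T → , .] }  — reduce
  I10: { [S → , T . ,], [T → T . y B] }  — shift
  I11: { [S → , T , .] }  — reduce
  I12: { [B → . S S (], [L → .], [S → . ( , B], [S → . , T ,], [S → . L], [S → . y], [T → T y . B] }  — shift, reduce
  I13: { [T → T y B .] }  — reduce
  I14: { [B → . S S (], [L → .], [S → ( , . B], [S → . ( , B], [S → . , T ,], [S → . L], [S → . y] }  — shift, reduce
  I15: { [S → ( , B .] }  — reduce

I0 contains reduce item [L → .] and shift items [S → . ( , B], [S → . , T ,], [S → . y] — shift-reduce conflict.
I5 contains reduce item [L → .] and shift items [S → . ( , B], [S → . , T ,], [S → . y] — shift-reduce conflict.
I12 contains reduce item [L → .] and shift items [S → . ( , B], [S → . , T ,], [S → . y] — shift-reduce conflict.
I14 contains reduce item [L → .] and shift items [S → . ( , B], [S → . , T ,], [S → . y] — shift-reduce conflict.

Answer: Yes — I0: [L → .] vs [S → . ( , B]; I5: [L → .] vs [S → . ( , B]; I12: [L → .] vs [S → . ( , B]; I14: [L → .] vs [S → . ( , B]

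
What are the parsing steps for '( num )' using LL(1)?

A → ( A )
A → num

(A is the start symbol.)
LL(1) parsing maintains a stack (initially the start symbol over $) and the input. At each step: if the stack top is a terminal, match it against the current input token; if it is a non-terminal N, replace it with the RHS of M[N, lookahead] (the unique production whose predict set contains the lookahead).

Stack is shown with the top on the left.

Stack    Input      Action
--------------------------
A $      ( num ) $  output A → ( A )
( A ) $  ( num ) $  match '('
A ) $    num ) $    output A → num
num ) $  num ) $    match 'num'
) $      ) $        match ')'
$        $          accept

The string is accepted.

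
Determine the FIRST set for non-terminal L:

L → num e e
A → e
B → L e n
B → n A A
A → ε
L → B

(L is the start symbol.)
{ 'n', 'num' }

FIRST sets of the other non-terminals involved (by the same procedure, iterated to a fixed point):
  FIRST(B) = { 'n', 'num' }

From L → num e e:
  - num is a terminal: add 'num' and stop
From L → B:
  - B is a non-terminal: add FIRST(B) \ {ε} = { 'n', 'num' }
    B is not nullable, so stop

Collecting: FIRST(L) = { 'n', 'num' }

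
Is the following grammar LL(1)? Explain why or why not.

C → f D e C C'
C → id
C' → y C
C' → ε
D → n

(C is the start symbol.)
No. Predict set conflict for C': { 'y' }

Relevant sets:
  FOLLOW(C') = { $, 'y' }

For C:
  PREDICT(C → f D e C C') = { 'f' }
  PREDICT(C → id) = { 'id' }
For C':
  PREDICT(C' → y C) = { 'y' }
  PREDICT(C' → ε) = { $, 'y' }
D has a single production, so nothing to check there.

Conflict found: Predict set conflict for C': { 'y' }
The grammar is NOT LL(1).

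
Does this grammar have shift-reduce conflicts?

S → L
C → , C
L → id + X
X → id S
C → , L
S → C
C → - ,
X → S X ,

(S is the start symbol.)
Augment with S' → S and build the canonical LR(0) collection (I0 = CLOSURE({[S' → . S]}), then GOTO on every symbol after a dot until no new states appear). It has 17 states:
  I0: { [C → . , C], [C → . , L], [C → . - ,], [L → . id + X], [S → . C], [S → . L], [S' → . S] }  — shift
  I1: { [C → , . C], [C → , . L], [C → . , C], [C → . , L], [C → . - ,], [L → . id + X] }  — shift
  I2: { [C → - . ,] }  — shift
  I3: { [S → C .] }  — reduce
  I4: { [S → L .] }  — reduce
  I5: { [S' → S .] }  — accept
  I6: { [L → id . + X] }  — shift
  I7: { [C → . , C], [C → . , L], [C → . - ,], [L → . id + X], [L → id + . X], [S → . C], [S → . L], [X → . S X ,], [X → . id S] }  — shift
  I8: { [C → . , C], [C → . , L], [C → . - ,], [L → . id + X], [S → . C], [S → . L], [X → . S X ,], [X → . id S], [X → S . X ,] }  — shift
  I9: { [L → id + X .] }  — reduce
  I10: { [C → . , C], [C → . , L], [C → . - ,], [L → . id + X], [L → id . + X], [S → . C], [S → . L], [X → id . S] }  — shift
  I11: { [X → id S .] }  — reduce
  I12: { [X → S X . ,] }  — shift
  I13: { [X → S X , .] }  — reduce
  I14: { [C → - , .] }  — reduce
  I15: { [C → , C .] }  — reduce
  I16: { [C → , L .] }  — reduce

No state contains both a complete item and a shift item.

Answer: No shift-reduce conflicts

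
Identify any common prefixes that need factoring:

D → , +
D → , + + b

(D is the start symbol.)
Left-factoring is needed when two productions for the same non-terminal
share a common prefix on the right-hand side.

Productions for D:
  D → , +
  D → , + + b

Found common prefix ', +' in productions for D

Answer: Yes, D has productions with common prefix ', +'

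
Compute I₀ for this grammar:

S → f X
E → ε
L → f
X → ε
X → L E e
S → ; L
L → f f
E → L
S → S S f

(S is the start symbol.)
{ [S → . ; L], [S → . S S f], [S → . f X], [S' → . S] }

First, augment the grammar with S' → S
I₀ = CLOSURE({ [S' → . S] }):
  [S' → . S] has the dot before S: add [S → . f X], [S → . ; L], [S → . S S f]
No further items can be added.

I₀ = { [S → . ; L], [S → . S S f], [S → . f X], [S' → . S] }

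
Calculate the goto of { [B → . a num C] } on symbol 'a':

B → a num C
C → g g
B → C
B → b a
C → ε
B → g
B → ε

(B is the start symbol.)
{ [B → a . num C] }

GOTO(I, 'a') = CLOSURE({ [A → αX.β] : [A → α.Xβ] ∈ I, X = 'a' })

Items with dot before 'a', with the dot advanced:
  [B → . a num C] → [B → a . num C]
Closure adds nothing (no advanced item has the dot before a non-terminal).

GOTO = { [B → a . num C] }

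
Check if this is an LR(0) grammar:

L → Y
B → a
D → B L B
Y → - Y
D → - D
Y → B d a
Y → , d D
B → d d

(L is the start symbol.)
Yes, the grammar is LR(0)

Augment with L' → L and build the canonical LR(0) collection (I0 = CLOSURE({[L' → . L]}), then GOTO on every symbol after a dot until no new states appear). It has 19 states:
  I0: { [B → . a], [B → . d d], [L → . Y], [L' → . L], [Y → . , d D], [Y → . - Y], [Y → . B d a] }  — shift
  I1: { [Y → , . d D] }  — shift
  I2: { [B → . a], [B → . d d], [Y → - . Y], [Y → . , d D], [Y → . - Y], [Y → . B d a] }  — shift
  I3: { [Y → B . d a] }  — shift
  I4: { [L' → L .] }  — accept
  I5: { [L → Y .] }  — reduce
  I6: { [B → a .] }  — reduce
  I7: { [B → d . d] }  — shift
  I8: { [B → d d .] }  — reduce
  I9: { [Y → B d . a] }  — shift
  I10: { [Y → B d a .] }  — reduce
  I11: { [Y → - Y .] }  — reduce
  I12: { [B → . a], [B → . d d], [D → . - D], [D → . B L B], [Y → , d . D] }  — shift
  I13: { [B → . a], [B → . d d], [D → - . D], [D → . - D], [D → . B L B] }  — shift
  I14: { [B → . a], [B → . d d], [D → B . L B], [L → . Y], [Y → . , d D], [Y → . - Y], [Y → . B d a] }  — shift
  I15: { [Y → , d D .] }  — reduce
  I16: { [B → . a], [B → . d d], [D → B L . B] }  — shift
  I17: { [D → B L B .] }  — reduce
  I18: { [D → - D .] }  — reduce

Every state is either a pure shift/goto state or contains exactly one complete item and nothing to shift — no conflicts. The grammar is LR(0).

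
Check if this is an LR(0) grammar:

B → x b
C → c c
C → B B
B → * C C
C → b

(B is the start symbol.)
Augment with B' → B and build the canonical LR(0) collection (I0 = CLOSURE({[B' → . B]}), then GOTO on every symbol after a dot until no new states appear). It has 12 states:
  I0: { [B → . * C C], [B → . x b], [B' → . B] }  — shift
  I1: { [B → * . C C], [B → . * C C], [B → . x b], [C → . B B], [C → . b], [C → . c c] }  — shift
  I2: { [B' → B .] }  — accept
  I3: { [B → x . b] }  — shift
  I4: { [B → x b .] }  — reduce
  I5: { [B → . * C C], [B → . x b], [C → B . B] }  — shift
  I6: { [B → * C . C], [B → . * C C], [B → . x b], [C → . B B], [C → . b], [C → . c c] }  — shift
  I7: { [C → b .] }  — reduce
  I8: { [C → c . c] }  — shift
  I9: { [C → c c .] }  — reduce
  I10: { [B → * C C .] }  — reduce
  I11: { [C → B B .] }  — reduce

Every state is either a pure shift/goto state or contains exactly one complete item and nothing to shift — no conflicts. The grammar is LR(0).

Answer: Yes, the grammar is LR(0)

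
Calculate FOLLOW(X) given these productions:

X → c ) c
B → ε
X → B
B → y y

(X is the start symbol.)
X is the start symbol, so $ ∈ FOLLOW(X).
X does not occur on any right-hand side.

Taking the union: FOLLOW(X) = { $ }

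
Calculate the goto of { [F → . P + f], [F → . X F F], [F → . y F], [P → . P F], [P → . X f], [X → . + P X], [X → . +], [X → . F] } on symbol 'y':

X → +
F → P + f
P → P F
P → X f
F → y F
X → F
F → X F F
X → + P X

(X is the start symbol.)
{ [F → . P + f], [F → . X F F], [F → . y F], [F → y . F], [P → . P F], [P → . X f], [X → . + P X], [X → . +], [X → . F] }

GOTO(I, 'y') = CLOSURE({ [A → αX.β] : [A → α.Xβ] ∈ I, X = 'y' })

Items with dot before 'y', with the dot advanced:
  [F → . y F] → [F → y . F]
Closure of the advanced items:
  [F → y . F] has the dot before F: add [F → . P + f], [F → . y F], [F → . X F F]
  [F → . P + f] has the dot before P: add [P → . P F], [P → . X f]
  [F → . X F F] has the dot before X: add [X → . +], [X → . F], [X → . + P X]

GOTO = { [F → . P + f], [F → . X F F], [F → . y F], [F → y . F], [P → . P F], [P → . X f], [X → . + P X], [X → . +], [X → . F] }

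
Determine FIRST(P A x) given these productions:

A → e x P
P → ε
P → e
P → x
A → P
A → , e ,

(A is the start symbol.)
{ ',', 'e', 'x' }

FIRST sets of the non-terminals involved (from the grammar, by fixed-point iteration):
  FIRST(P) = { 'e', 'x', ε }
  FIRST(A) = { ',', 'e', 'x', ε }

To compute FIRST(P A x), process the symbols left to right:
Symbol P is a non-terminal. Add FIRST(P) \ {ε} = { 'e', 'x' }
P is nullable (ε ∈ FIRST(P)), continue to the next symbol.
Symbol A is a non-terminal. Add FIRST(A) \ {ε} = { ',', 'e', 'x' }
A is nullable (ε ∈ FIRST(A)), continue to the next symbol.
Symbol x is a terminal. Add 'x' and stop.
FIRST(P A x) = { ',', 'e', 'x' }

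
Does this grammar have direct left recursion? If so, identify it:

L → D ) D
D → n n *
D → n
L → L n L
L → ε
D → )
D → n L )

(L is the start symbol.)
Yes, L is left-recursive

Direct left recursion occurs when N → N α for some non-terminal N (the right-hand side begins with the left-hand side itself).

L → D ) D: starts with D
D → n n *: starts with n
D → n: starts with n
L → L n L: LEFT RECURSIVE (starts with L)
L → ε: starts with ε
D → ): starts with ')'
D → n L ): starts with n

The grammar has direct left recursion on: L.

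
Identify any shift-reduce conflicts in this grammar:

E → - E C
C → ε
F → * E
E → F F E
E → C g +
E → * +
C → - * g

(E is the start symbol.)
Augment with E' → E and build the canonical LR(0) collection (I0 = CLOSURE({[E' → . E]}), then GOTO on every symbol after a dot until no new states appear). It has 19 states:
  I0: { [C → . - * g], [C → .], [E → . * +], [E → . - E C], [E → . C g +], [E → . F F E], [E' → . E], [F → . * E] }  — shift, reduce
  I1: { [C → . - * g], [C → .], [E → * . +], [E → . * +], [E → . - E C], [E → . C g +], [E → . F F E], [F → * . E], [F → . * E] }  — shift, reduce
  I2: { [C → - . * g], [C → . - * g], [C → .], [E → - . E C], [E → . * +], [E → . - E C], [E → . C g +], [E → . F F E], [F → . * E] }  — shift, reduce
  I3: { [E → C . g +] }  — shift
  I4: { [E' → E .] }  — accept
  I5: { [E → F . F E], [F → . * E] }  — shift
  I6: { [C → . - * g], [C → .], [E → . * +], [E → . - E C], [E → . C g +], [E → . F F E], [F → * . E], [F → . * E] }  — shift, reduce
  I7: { [C → . - * g], [C → .], [E → . * +], [E → . - E C], [E → . C g +], [E → . F F E], [E → F F . E], [F → . * E] }  — shift, reduce
  I8: { [E → F F E .] }  — reduce
  I9: { [F → * E .] }  — reduce
  I10: { [E → C g . +] }  — shift
  I11: { [E → C g + .] }  — reduce
  I12: { [C → - * . g], [C → . - * g], [C → .], [E → * . +], [E → . * +], [E → . - E C], [E → . C g +], [E → . F F E], [F → * . E], [F → . * E] }  — shift, reduce
  I13: { [C → . - * g], [C → .], [E → - E . C] }  — shift, reduce
  I14: { [C → - . * g] }  — shift
  I15: { [E → - E C .] }  — reduce
  I16: { [C → - * . g] }  — shift
  I17: { [C → - * g .] }  — reduce
  I18: { [E → * + .] }  — reduce

I0 contains reduce item [C → .] and shift items [C → . - * g], [E → . * +], [E → . - E C], [F → . * E] — shift-reduce conflict.
I1 contains reduce item [C → .] and shift items [C → . - * g], [E → . * +], [E → * . +], [E → . - E C], [F → . * E] — shift-reduce conflict.
I2 contains reduce item [C → .] and shift items [C → . - * g], [C → - . * g], [E → . * +], [E → . - E C], [F → . * E] — shift-reduce conflict.
I6 contains reduce item [C → .] and shift items [C → . - * g], [E → . * +], [E → . - E C], [F → . * E] — shift-reduce conflict.
I7 contains reduce item [C → .] and shift items [C → . - * g], [E → . * +], [E → . - E C], [F → . * E] — shift-reduce conflict.
I12 contains reduce item [C → .] and shift items [C → . - * g], [C → - * . g], [E → . * +], [E → * . +], [E → . - E C], [F → . * E] — shift-reduce conflict.
I13 contains reduce item [C → .] and shift item [C → . - * g] — shift-reduce conflict.

Answer: Yes — I0: [C → .] vs [C → . - * g]; I1: [C → .] vs [C → . - * g]; I2: [C → .] vs [C → . - * g]; I6: [C → .] vs [C → . - * g]; I7: [C → .] vs [C → . - * g]; I12: [C → .] vs [C → . - * g]; I13: [C → .] vs [C → . - * g]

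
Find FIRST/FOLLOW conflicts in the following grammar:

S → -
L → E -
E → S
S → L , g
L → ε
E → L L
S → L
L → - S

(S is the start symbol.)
Yes. S → '-' with FOLLOW(S) on { '-' }; S → L ',' g with FOLLOW(S) on { ',', '-' }; L → E '-' with FOLLOW(L) on { ',', '-' }; L → '-' S with FOLLOW(L) on { '-' }; E → S with FOLLOW(E) on { '-' }; E → L L with FOLLOW(E) on { '-' }

A FIRST/FOLLOW conflict occurs when a non-terminal N has a nullable alternative N → β (β ⇒* ε) and another alternative N → α with FIRST(α) ∩ FOLLOW(N) ≠ ∅: on such a lookahead the parser cannot decide between expanding α and letting N vanish via β.

Nullable non-terminals: E, L, S.
FIRST sets used below: FIRST(S) = { ',', '-', ε }, FIRST(L) = { ',', '-', ε }, FIRST(E) = { ',', '-', ε }

E: nullable alternative(s) E → S, E → L L; FOLLOW(E) = { '-' }
  E → S: FIRST \ {ε} = { ',', '-' } — overlaps FOLLOW(E) on { '-' }: CONFLICT
  E → L L: FIRST \ {ε} = { ',', '-' } — overlaps FOLLOW(E) on { '-' }: CONFLICT

L: nullable alternative(s) L → ε; FOLLOW(L) = { $, ',', '-' }
  L → E -: FIRST \ {ε} = { ',', '-' } — overlaps FOLLOW(L) on { ',', '-' }: CONFLICT
  L → ε: FIRST \ {ε} = { } — this is the only nullable alternative, skip
  L → - S: FIRST \ {ε} = { '-' } — overlaps FOLLOW(L) on { '-' }: CONFLICT

S: nullable alternative(s) S → L; FOLLOW(S) = { $, ',', '-' }
  S → -: FIRST \ {ε} = { '-' } — overlaps FOLLOW(S) on { '-' }: CONFLICT
  S → L , g: FIRST \ {ε} = { ',', '-' } — overlaps FOLLOW(S) on { ',', '-' }: CONFLICT
  S → L: FIRST \ {ε} = { ',', '-' } — this is the only nullable alternative, skip

So the grammar has 6 FIRST/FOLLOW conflicts (marked CONFLICT above).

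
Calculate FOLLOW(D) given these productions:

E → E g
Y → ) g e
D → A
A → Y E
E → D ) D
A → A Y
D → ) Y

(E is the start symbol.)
To compute FOLLOW(D), find every occurrence of D on a right-hand side N → α D β: add FIRST(β) \ {ε}, and if β is empty or nullable also add FOLLOW(N). Iterate to a fixed point.

In E → D ) D: D is followed by ')' D, add FIRST(')' D) \ {ε} = { ')' }
In E → D ) D: D is at the end, add FOLLOW(E)

The FOLLOW sets referred to above (computed the same way, to a fixed point):
  FOLLOW(E) = { $, ')', 'g' }

Taking the union: FOLLOW(D) = { $, ')', 'g' }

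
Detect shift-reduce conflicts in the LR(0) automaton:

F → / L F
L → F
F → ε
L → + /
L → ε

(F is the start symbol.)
Augment with F' → F and build the canonical LR(0) collection (I0 = CLOSURE({[F' → . F]}), then GOTO on every symbol after a dot until no new states appear). It has 8 states:
  I0: { [F → . / L F], [F → .], [F' → . F] }  — shift, reduce
  I1: { [F → . / L F], [F → .], [F → / . L F], [L → . + /], [L → . F], [L → .] }  — shift, 2 reduces
  I2: { [F' → F .] }  — accept
  I3: { [L → + . /] }  — shift
  I4: { [L → F .] }  — reduce
  I5: { [F → . / L F], [F → .], [F → / L . F] }  — shift, reduce
  I6: { [F → / L F .] }  — reduce
  I7: { [L → + / .] }  — reduce

I0 contains reduce item [F → .] and shift item [F → . / L F] — shift-reduce conflict.
I1 contains reduce items [F → .], [L → .] and shift items [F → . / L F], [L → . + /] — shift-reduce conflict.
I5 contains reduce item [F → .] and shift item [F → . / L F] — shift-reduce conflict.

Answer: Yes — I0: [F → .] vs [F → . / L F]; I1: [F → .] vs [F → . / L F]; I5: [F → .] vs [F → . / L F]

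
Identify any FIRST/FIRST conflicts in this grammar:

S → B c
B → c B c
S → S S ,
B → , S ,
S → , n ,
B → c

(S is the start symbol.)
A FIRST/FIRST conflict occurs when two productions N → α and N → β for the same non-terminal have FIRST(α) ∩ FIRST(β) ≠ ∅ (with ε ∈ FIRST of a nullable right-hand side, so two nullable alternatives also conflict).

FIRST sets of the non-terminals at (or reachable through a nullable prefix from) the front of some alternative:
  FIRST(B) = { ',', 'c' }
  FIRST(S) = { ',', 'c' }

Productions for S:
  S → B c: FIRST = { ',', 'c' }
  S → S S ,: FIRST = { ',', 'c' }
  S → , n ,: FIRST = { ',' }
Productions for B:
  B → c B c: FIRST = { 'c' }
  B → , S ,: FIRST = { ',' }
  B → c: FIRST = { 'c' }

Conflict for S: S → B c and S → S S ,
  Overlap: { ',', 'c' }
Conflict for S: S → B c and S → , n ,
  Overlap: { ',' }
Conflict for S: S → S S , and S → , n ,
  Overlap: { ',' }
Conflict for B: B → c B c and B → c
  Overlap: { 'c' }

Answer: Yes. S → B c / S → S S ',' on { ',', 'c' }; S → B c / S → ',' n ',' on { ',' }; S → S S ',' / S → ',' n ',' on { ',' }; B → c B c / B → c on { 'c' }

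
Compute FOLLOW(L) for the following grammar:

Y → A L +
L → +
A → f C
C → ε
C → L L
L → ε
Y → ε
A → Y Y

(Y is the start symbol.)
To compute FOLLOW(L), find every occurrence of L on a right-hand side N → α L β: add FIRST(β) \ {ε}, and if β is empty or nullable also add FOLLOW(N). Iterate to a fixed point.

In Y → A L +: L is followed by '+', add FIRST('+') \ {ε} = { '+' }
In C → L L: L is followed by L, add FIRST(L) \ {ε} = { '+' }
  L is nullable, so also add FOLLOW(C)
In C → L L: L is at the end, add FOLLOW(C)

The FOLLOW sets referred to above (computed the same way, to a fixed point):
  FOLLOW(C) = { '+' }

Taking the union: FOLLOW(L) = { '+' }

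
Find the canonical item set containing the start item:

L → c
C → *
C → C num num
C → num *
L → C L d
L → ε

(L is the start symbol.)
First, augment the grammar with L' → L
I₀ = CLOSURE({ [L' → . L] }):
  [L' → . L] has the dot before L: add [L → . c], [L → . C L d], [L → .]
  [L → . C L d] has the dot before C: add [C → . *], [C → . C num num], [C → . num *]
No further items can be added.

I₀ = { [C → . *], [C → . C num num], [C → . num *], [L → . C L d], [L → . c], [L → .], [L' → . L] }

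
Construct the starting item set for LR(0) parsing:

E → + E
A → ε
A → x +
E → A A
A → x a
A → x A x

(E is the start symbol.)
First, augment the grammar with E' → E
I₀ = CLOSURE({ [E' → . E] }):
  [E' → . E] has the dot before E: add [E → . + E], [E → . A A]
  [E → . A A] has the dot before A: add [A → .], [A → . x +], [A → . x a], [A → . x A x]
No further items can be added.

I₀ = { [A → . x +], [A → . x A x], [A → . x a], [A → .], [E → . + E], [E → . A A], [E' → . E] }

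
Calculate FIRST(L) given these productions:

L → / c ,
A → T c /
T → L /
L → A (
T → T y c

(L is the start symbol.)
{ '/' }

To compute FIRST(L), examine every production with L on the left-hand side, reading each right-hand side left to right until a non-nullable symbol is reached.

FIRST sets of the other non-terminals involved (by the same procedure, iterated to a fixed point):
  FIRST(A) = { '/' }

From L → / c ,:
  - '/' is a terminal: add '/' and stop
From L → A (:
  - A is a non-terminal: add FIRST(A) \ {ε} = { '/' }
    A is not nullable, so stop

Collecting: FIRST(L) = { '/' }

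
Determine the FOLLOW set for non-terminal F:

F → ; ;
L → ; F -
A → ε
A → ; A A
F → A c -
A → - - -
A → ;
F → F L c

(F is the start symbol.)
To compute FOLLOW(F), find every occurrence of F on a right-hand side N → α F β: add FIRST(β) \ {ε}, and if β is empty or nullable also add FOLLOW(N). Iterate to a fixed point.

F is the start symbol, so $ ∈ FOLLOW(F).
In L → ; F -: F is followed by '-', add FIRST('-') \ {ε} = { '-' }
In F → F L c: F is followed by L c, add FIRST(L c) \ {ε} = { ';' }

Taking the union: FOLLOW(F) = { $, '-', ';' }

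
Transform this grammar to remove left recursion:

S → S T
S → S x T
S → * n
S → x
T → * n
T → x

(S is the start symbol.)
S → * n S'
S → x S'
S' → T S'
S' → x T S'
S' → ε
T → * n
T → x

S is directly left-recursive. The standard transformation for
  A → A α₁ | ... | A α_m | β₁ | ... | β_n
is
  A  → β₁ A' | ... | β_n A'
  A' → α₁ A' | ... | α_m A' | ε

S → * n becomes S → * n S'
S → x becomes S → x S'
S → S T becomes S' → T S'
S → S x T becomes S' → x T S'
Add S' → ε

Productions for other non-terminals are unchanged:
  T → * n
  T → x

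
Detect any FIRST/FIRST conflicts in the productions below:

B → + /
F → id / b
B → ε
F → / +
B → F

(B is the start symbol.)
No FIRST/FIRST conflicts.

FIRST sets of the non-terminals at (or reachable through a nullable prefix from) the front of some alternative:
  FIRST(F) = { '/', 'id' }

Productions for B:
  B → + /: FIRST = { '+' }
  B → ε: FIRST = { ε }
  B → F: FIRST = { '/', 'id' }
Productions for F:
  F → id / b: FIRST = { 'id' }
  F → / +: FIRST = { '/' }

All alternatives of each non-terminal have pairwise disjoint FIRST sets.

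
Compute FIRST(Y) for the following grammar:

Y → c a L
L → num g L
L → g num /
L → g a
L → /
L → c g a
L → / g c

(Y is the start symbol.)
To compute FIRST(Y), examine every production with Y on the left-hand side, reading each right-hand side left to right until a non-nullable symbol is reached.

From Y → c a L:
  - c is a terminal: add 'c' and stop

Collecting: FIRST(Y) = { 'c' }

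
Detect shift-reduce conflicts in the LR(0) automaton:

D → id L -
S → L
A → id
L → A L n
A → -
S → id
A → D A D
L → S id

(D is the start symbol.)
Augment with D' → D and build the canonical LR(0) collection (I0 = CLOSURE({[D' → . D]}), then GOTO on every symbol after a dot until no new states appear). It has 16 states:
  I0: { [D → . id L -], [D' → . D] }  — shift
  I1: { [D' → D .] }  — accept
  I2: { [A → . -], [A → . D A D], [A → . id], [D → . id L -], [D → id . L -], [L → . A L n], [L → . S id], [S → . L], [S → . id] }  — shift
  I3: { [A → - .] }  — reduce
  I4: { [A → . -], [A → . D A D], [A → . id], [D → . id L -], [L → . A L n], [L → . S id], [L → A . L n], [S → . L], [S → . id] }  — shift
  I5: { [A → . -], [A → . D A D], [A → . id], [A → D . A D], [D → . id L -] }  — shift
  I6: { [D → id L . -], [S → L .] }  — shift, reduce
  I7: { [L → S . id] }  — shift
  I8: { [A → . -], [A → . D A D], [A → . id], [A → id .], [D → . id L -], [D → id . L -], [L → . A L n], [L → . S id], [S → . L], [S → . id], [S → id .] }  — shift, 2 reduces
  I9: { [L → S id .] }  — reduce
  I10: { [D → id L - .] }  — reduce
  I11: { [A → D A . D], [D → . id L -] }  — shift
  I12: { [A → . -], [A → . D A D], [A → . id], [A → id .], [D → . id L -], [D → id . L -], [L → . A L n], [L → . S id], [S → . L], [S → . id] }  — shift, reduce
  I13: { [A → D A D .] }  — reduce
  I14: { [L → A L . n], [S → L .] }  — shift, reduce
  I15: { [L → A L n .] }  — reduce

I6 contains reduce item [S → L .] and shift item [D → id L . -] — shift-reduce conflict.
I8 contains reduce items [A → id .], [S → id .] and shift items [A → . -], [A → . id], [D → . id L -], [S → . id] — shift-reduce conflict.
I12 contains reduce item [A → id .] and shift items [A → . -], [A → . id], [D → . id L -], [S → . id] — shift-reduce conflict.
I14 contains reduce item [S → L .] and shift item [L → A L . n] — shift-reduce conflict.

Answer: Yes — I6: [S → L .] vs [D → id L . -]; I8: [A → id .] vs [A → . -]; I12: [A → id .] vs [A → . -]; I14: [S → L .] vs [L → A L . n]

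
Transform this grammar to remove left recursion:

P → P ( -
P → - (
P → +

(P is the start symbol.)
P → - ( P'
P → + P'
P' → ( - P'
P' → ε

P is directly left-recursive. The standard transformation for
  A → A α₁ | ... | A α_m | β₁ | ... | β_n
is
  A  → β₁ A' | ... | β_n A'
  A' → α₁ A' | ... | α_m A' | ε

P → - ( becomes P → - ( P'
P → + becomes P → + P'
P → P ( - becomes P' → ( - P'
Add P' → ε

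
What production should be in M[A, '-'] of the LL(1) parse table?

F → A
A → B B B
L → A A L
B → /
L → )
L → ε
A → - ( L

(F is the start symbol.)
A → - ( L

To find M[A, '-'], we find productions for A where '-' is in the predict set (PREDICT(N → α) = (FIRST(α) \ {ε}) ∪ (FOLLOW(N) if α ⇒* ε)).

Relevant sets:
  FIRST(B) = { '/' }

A → B B B: PREDICT = { '/' }
A → - ( L: PREDICT = { '-' }
  '-' is in predict set, so this production goes in M[A, '-']

M[A, '-'] = A → - ( L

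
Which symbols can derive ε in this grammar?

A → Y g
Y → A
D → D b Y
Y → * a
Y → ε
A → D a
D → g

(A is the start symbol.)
A non-terminal is nullable if it can derive ε (the empty string): either it has an ε-production, or it has a production whose right-hand side consists entirely of nullable non-terminals.

ε-productions: Y → ε
So Y is immediately nullable.
No further non-terminal can be added: every production for the remaining non-terminals contains a terminal or a non-nullable non-terminal.
Nullable = { 'Y' }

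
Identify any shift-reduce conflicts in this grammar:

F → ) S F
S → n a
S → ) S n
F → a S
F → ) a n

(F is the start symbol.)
A shift-reduce conflict occurs when an LR(0) state has both:
  - a complete (reduce) item [A → α .] (dot at the end), and
  - a shift item [B → β . c γ] (dot before a terminal).

Augment with F' → F and build the canonical LR(0) collection (I0 = CLOSURE({[F' → . F]}), then GOTO on every symbol after a dot until no new states appear). It has 14 states:
  I0: { [F → . ) S F], [F → . ) a n], [F → . a S], [F' → . F] }  — shift
  I1: { [F → ) . S F], [F → ) . a n], [S → . ) S n], [S → . n a] }  — shift
  I2: { [F' → F .] }  — accept
  I3: { [F → a . S], [S → . ) S n], [S → . n a] }  — shift
  I4: { [S → ) . S n], [S → . ) S n], [S → . n a] }  — shift
  I5: { [F → a S .] }  — reduce
  I6: { [S → n . a] }  — shift
  I7: { [S → n a .] }  — reduce
  I8: { [S → ) S . n] }  — shift
  I9: { [S → ) S n .] }  — reduce
  I10: { [F → ) S . F], [F → . ) S F], [F → . ) a n], [F → . a S] }  — shift
  I11: { [F → ) a . n] }  — shift
  I12: { [F → ) a n .] }  — reduce
  I13: { [F → ) S F .] }  — reduce

No state contains both a complete item and a shift item.

Answer: No shift-reduce conflicts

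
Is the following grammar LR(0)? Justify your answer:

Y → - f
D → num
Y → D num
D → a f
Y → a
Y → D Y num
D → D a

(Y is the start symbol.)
No. Shift-reduce conflict between [Y → a .] and [D → a . f]

A grammar is LR(0) if no state in the canonical LR(0) collection has:
  - both a shift item (dot before a terminal) and a complete item (shift-reduce conflict), or
  - two or more complete items (reduce-reduce conflict; the accept item [Y' → Y .] counts as a complete item here).

Augment with Y' → Y and build the canonical LR(0) collection (I0 = CLOSURE({[Y' → . Y]}), then GOTO on every symbol after a dot until no new states appear). It has 12 states:
  I0: { [D → . D a], [D → . a f], [D → . num], [Y → . - f], [Y → . D Y num], [Y → . D num], [Y → . a], [Y' → . Y] }  — shift
  I1: { [Y → - . f] }  — shift
  I2: { [D → . D a], [D → . a f], [D → . num], [D → D . a], [Y → . - f], [Y → . D Y num], [Y → . D num], [Y → . a], [Y → D . Y num], [Y → D . num] }  — shift
  I3: { [Y' → Y .] }  — accept
  I4: { [D → a . f], [Y → a .] }  — shift, reduce
  I5: { [D → num .] }  — reduce
  I6: { [D → a f .] }  — reduce
  I7: { [Y → D Y . num] }  — shift
  I8: { [D → D a .], [D → a . f], [Y → a .] }  — shift, 2 reduces
  I9: { [D → num .], [Y → D num .] }  — 2 reduces
  I10: { [Y → D Y num .] }  — reduce
  I11: { [Y → - f .] }  — reduce

Conflict in state I4:
  Shift-reduce conflict between [Y → a .] and [D → a . f]
So the grammar is NOT LR(0).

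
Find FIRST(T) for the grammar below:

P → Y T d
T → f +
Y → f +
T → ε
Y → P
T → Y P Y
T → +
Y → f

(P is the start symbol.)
To compute FIRST(T), examine every production with T on the left-hand side, reading each right-hand side left to right until a non-nullable symbol is reached.

FIRST sets of the other non-terminals involved (by the same procedure, iterated to a fixed point):
  FIRST(Y) = { 'f' }

From T → f +:
  - f is a terminal: add 'f' and stop
From T → ε:
  - ε-production, so ε ∈ FIRST(T)
From T → Y P Y:
  - Y is a non-terminal: add FIRST(Y) \ {ε} = { 'f' }
    Y is not nullable, so stop
From T → +:
  - '+' is a terminal: add '+' and stop

Collecting: FIRST(T) = { '+', 'f', ε }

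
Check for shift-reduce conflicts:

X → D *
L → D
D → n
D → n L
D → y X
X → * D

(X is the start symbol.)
Yes — I4: [D → n .] vs [D → . n]

Augment with X' → X and build the canonical LR(0) collection (I0 = CLOSURE({[X' → . X]}), then GOTO on every symbol after a dot until no new states appear). It has 11 states:
  I0: { [D → . n L], [D → . n], [D → . y X], [X → . * D], [X → . D *], [X' → . X] }  — shift
  I1: { [D → . n L], [D → . n], [D → . y X], [X → * . D] }  — shift
  I2: { [X → D . *] }  — shift
  I3: { [X' → X .] }  — accept
  I4: { [D → . n L], [D → . n], [D → . y X], [D → n . L], [D → n .], [L → . D] }  — shift, reduce
  I5: { [D → . n L], [D → . n], [D → . y X], [D → y . X], [X → . * D], [X → . D *] }  — shift
  I6: { [D → y X .] }  — reduce
  I7: { [L → D .] }  — reduce
  I8: { [D → n L .] }  — reduce
  I9: { [X → D * .] }  — reduce
  I10: { [X → * D .] }  — reduce

I4 contains reduce item [D → n .] and shift items [D → . n], [D → . n L], [D → . y X] — shift-reduce conflict.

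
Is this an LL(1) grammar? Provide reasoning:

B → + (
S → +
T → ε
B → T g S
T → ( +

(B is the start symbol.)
Yes, the grammar is LL(1).

Relevant sets:
  FIRST(T) = { '(', ε }
  FOLLOW(T) = { 'g' }

For B:
  PREDICT(B → '+' '(') = { '+' }
  PREDICT(B → T g S) = { '(', 'g' }
For T:
  PREDICT(T → ε) = { 'g' }
  PREDICT(T → '(' '+') = { '(' }
S has a single production, so nothing to check there.

All predict sets are disjoint. The grammar IS LL(1).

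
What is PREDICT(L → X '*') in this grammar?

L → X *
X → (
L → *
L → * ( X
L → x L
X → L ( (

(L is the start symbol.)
{ '(', '*', 'x' }

PREDICT(L → X '*') = (FIRST(RHS) \ {ε}) ∪ (FOLLOW(L) if ε ∈ FIRST(RHS), i.e. RHS ⇒* ε)
FIRST(X) = { '(', '*', 'x' }
FIRST(X '*') = { '(', '*', 'x' }
ε ∉ FIRST(X '*'), so FOLLOW(L) is not added.
PREDICT(L → X '*') = { '(', '*', 'x' }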